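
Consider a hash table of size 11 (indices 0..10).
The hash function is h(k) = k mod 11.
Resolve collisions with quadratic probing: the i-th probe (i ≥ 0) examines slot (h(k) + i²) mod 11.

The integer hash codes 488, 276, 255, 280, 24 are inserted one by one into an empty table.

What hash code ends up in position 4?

488 hashes to 4; slot 4 is free → place at 4.
276 hashes to 1; slot 1 is free → place at 1.
255 hashes to 2; slot 2 is free → place at 2.
280 hashes to 5; slot 5 is free → place at 5.
24 hashes to 2; 2 taken → place at 3.
Table: [., 276, 255, 24, 488, 280, ., ., ., ., .]

488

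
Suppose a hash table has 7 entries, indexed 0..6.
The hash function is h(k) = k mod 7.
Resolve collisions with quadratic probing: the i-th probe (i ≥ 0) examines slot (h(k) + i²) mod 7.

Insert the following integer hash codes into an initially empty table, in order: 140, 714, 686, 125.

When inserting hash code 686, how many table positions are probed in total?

Insert 140: h=0, slot 0 empty -> index 0.
Insert 714: h=0, slot 0 occupied -> index 1.
Insert 686: h=0, slots 0,1 occupied -> index 4.
Insert 125: h=6, slot 6 empty -> index 6.
Table: [140, 714, -, -, 686, -, 125]

3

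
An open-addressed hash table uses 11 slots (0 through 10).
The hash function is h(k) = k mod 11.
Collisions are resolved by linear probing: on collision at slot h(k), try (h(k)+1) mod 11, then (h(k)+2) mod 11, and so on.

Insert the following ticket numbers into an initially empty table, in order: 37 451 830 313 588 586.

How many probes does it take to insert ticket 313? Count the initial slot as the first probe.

2

37 hashes to 4; slot 4 is free → place at 4.
451 hashes to 0; slot 0 is free → place at 0.
830 hashes to 5; slot 5 is free → place at 5.
313 hashes to 5; 5 taken → place at 6.
588 hashes to 5; 5,6 taken → place at 7.
586 hashes to 3; slot 3 is free → place at 3.
Table: [451, -, -, 586, 37, 830, 313, 588, -, -, -]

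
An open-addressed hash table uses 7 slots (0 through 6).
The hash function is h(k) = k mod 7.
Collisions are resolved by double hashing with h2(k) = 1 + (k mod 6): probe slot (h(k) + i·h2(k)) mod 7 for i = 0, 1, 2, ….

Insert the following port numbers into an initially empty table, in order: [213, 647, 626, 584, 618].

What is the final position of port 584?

5

213: h=3 => slot 3
647: h=3, h2=6, probe 3,2 => slot 2
626: h=3, h2=3, probe 3,6 => slot 6
584: h=3, h2=3, probe 3,6,2,5 => slot 5
618: h=2, h2=1, probe 2,3,4 => slot 4
Table: [., ., 647, 213, 618, 584, 626]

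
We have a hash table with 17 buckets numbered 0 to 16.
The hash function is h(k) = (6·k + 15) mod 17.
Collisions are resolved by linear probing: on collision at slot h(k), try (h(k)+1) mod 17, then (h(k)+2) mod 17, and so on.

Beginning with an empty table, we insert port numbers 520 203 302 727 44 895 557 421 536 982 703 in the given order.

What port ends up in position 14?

421

520: h=7 → slot 7
203: h=9 → slot 9
302: h=8 → slot 8
727: h=8, probe 8,9,10 → slot 10
44: h=7, probe 7,8,9,10,11 → slot 11
895: h=13 → slot 13
557: h=8, probe 8,9,10,11,12 → slot 12
421: h=8, probe 8,9,10,11,12,13,14 → slot 14
536: h=1 → slot 1
982: h=8, probe 8,9,10,11,12,13,14,15 → slot 15
703: h=0 → slot 0
Table: [703, 536, ., ., ., ., ., 520, 302, 203, 727, 44, 557, 895, 421, 982, .]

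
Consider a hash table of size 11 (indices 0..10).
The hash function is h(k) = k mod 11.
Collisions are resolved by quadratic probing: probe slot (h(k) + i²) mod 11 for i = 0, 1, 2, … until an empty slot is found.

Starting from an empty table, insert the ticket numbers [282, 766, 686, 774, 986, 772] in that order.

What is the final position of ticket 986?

0

282 hashes to 7; slot 7 is free => place at 7.
766 hashes to 7; 7 taken => place at 8.
686 hashes to 4; slot 4 is free => place at 4.
774 hashes to 4; 4 taken => place at 5.
986 hashes to 7; 7,8 taken => place at 0.
772 hashes to 2; slot 2 is free => place at 2.
Table: [986, —, 772, —, 686, 774, —, 282, 766, —, —]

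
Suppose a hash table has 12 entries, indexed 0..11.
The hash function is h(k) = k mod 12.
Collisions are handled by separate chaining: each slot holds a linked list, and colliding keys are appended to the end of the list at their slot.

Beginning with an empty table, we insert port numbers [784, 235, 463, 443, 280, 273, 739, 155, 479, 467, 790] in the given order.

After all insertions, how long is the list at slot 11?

Insert 784: h=4, bucket 4 empty → new chain.
Insert 235: h=7, bucket 7 empty → new chain.
Insert 463: h=7, bucket 7 nonempty → append to chain.
Insert 443: h=11, bucket 11 empty → new chain.
Insert 280: h=4, bucket 4 nonempty → append to chain.
Insert 273: h=9, bucket 9 empty → new chain.
Insert 739: h=7, bucket 7 nonempty → append to chain.
Insert 155: h=11, bucket 11 nonempty → append to chain.
Insert 479: h=11, bucket 11 nonempty → append to chain.
Insert 467: h=11, bucket 11 nonempty → append to chain.
Insert 790: h=10, bucket 10 empty → new chain.
Final buckets:
0: _
1: _
2: _
3: _
4: 784 -> 280
5: _
6: _
7: 235 -> 463 -> 739
8: _
9: 273
10: 790
11: 443 -> 155 -> 479 -> 467

4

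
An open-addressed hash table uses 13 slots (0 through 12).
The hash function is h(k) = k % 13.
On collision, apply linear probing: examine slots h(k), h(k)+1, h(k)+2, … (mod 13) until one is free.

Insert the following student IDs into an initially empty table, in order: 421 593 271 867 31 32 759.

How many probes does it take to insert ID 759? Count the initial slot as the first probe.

6

Insert 421: h=5, slot 5 empty → index 5.
Insert 593: h=8, slot 8 empty → index 8.
Insert 271: h=11, slot 11 empty → index 11.
Insert 867: h=9, slot 9 empty → index 9.
Insert 31: h=5, slot 5 occupied → index 6.
Insert 32: h=6, slot 6 occupied → index 7.
Insert 759: h=5, slots 5,6,7,8,9 occupied → index 10.
Table: [_, _, _, _, _, 421, 31, 32, 593, 867, 759, 271, _]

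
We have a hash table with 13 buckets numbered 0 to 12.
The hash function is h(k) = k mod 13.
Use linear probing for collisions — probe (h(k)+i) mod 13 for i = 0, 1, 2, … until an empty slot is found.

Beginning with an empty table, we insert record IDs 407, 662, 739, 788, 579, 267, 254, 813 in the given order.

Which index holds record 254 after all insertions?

Insert 407: h=4, slot 4 empty => index 4.
Insert 662: h=12, slot 12 empty => index 12.
Insert 739: h=11, slot 11 empty => index 11.
Insert 788: h=8, slot 8 empty => index 8.
Insert 579: h=7, slot 7 empty => index 7.
Insert 267: h=7, slots 7,8 occupied => index 9.
Insert 254: h=7, slots 7,8,9 occupied => index 10.
Insert 813: h=7, slots 7,8,9,10,11,12 occupied => index 0.
Table: [813, ., ., ., 407, ., ., 579, 788, 267, 254, 739, 662]

10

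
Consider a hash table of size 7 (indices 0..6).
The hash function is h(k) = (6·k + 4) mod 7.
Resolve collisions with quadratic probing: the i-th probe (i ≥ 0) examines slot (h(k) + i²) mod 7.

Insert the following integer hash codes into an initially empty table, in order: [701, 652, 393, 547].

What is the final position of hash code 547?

Insert 701: h=3, slot 3 empty => index 3.
Insert 652: h=3, slot 3 occupied => index 4.
Insert 393: h=3, slots 3,4 occupied => index 0.
Insert 547: h=3, slots 3,4,0 occupied => index 5.
Table: [393, ∅, ∅, 701, 652, 547, ∅]

5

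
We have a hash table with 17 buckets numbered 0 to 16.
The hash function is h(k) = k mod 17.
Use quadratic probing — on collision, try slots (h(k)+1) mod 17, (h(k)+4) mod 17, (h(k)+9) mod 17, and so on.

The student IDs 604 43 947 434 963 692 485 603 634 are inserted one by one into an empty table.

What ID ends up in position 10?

604 hashes to 9; slot 9 is free => place at 9.
43 hashes to 9; 9 taken => place at 10.
947 hashes to 12; slot 12 is free => place at 12.
434 hashes to 9; 9,10 taken => place at 13.
963 hashes to 11; slot 11 is free => place at 11.
692 hashes to 12; 12,13 taken => place at 16.
485 hashes to 9; 9,10,13 taken => place at 1.
603 hashes to 8; slot 8 is free => place at 8.
634 hashes to 5; slot 5 is free => place at 5.
Table: [., 485, ., ., ., 634, ., ., 603, 604, 43, 963, 947, 434, ., ., 692]

43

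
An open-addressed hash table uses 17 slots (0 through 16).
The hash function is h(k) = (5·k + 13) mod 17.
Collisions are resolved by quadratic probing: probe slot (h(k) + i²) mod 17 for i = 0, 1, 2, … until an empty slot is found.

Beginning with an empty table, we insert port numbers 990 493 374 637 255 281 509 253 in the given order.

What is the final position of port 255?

0

990 hashes to 16; slot 16 is free -> place at 16.
493 hashes to 13; slot 13 is free -> place at 13.
374 hashes to 13; 13 taken -> place at 14.
637 hashes to 2; slot 2 is free -> place at 2.
255 hashes to 13; 13,14 taken -> place at 0.
281 hashes to 7; slot 7 is free -> place at 7.
509 hashes to 8; slot 8 is free -> place at 8.
253 hashes to 3; slot 3 is free -> place at 3.
Table: [255, _, 637, 253, _, _, _, 281, 509, _, _, _, _, 493, 374, _, 990]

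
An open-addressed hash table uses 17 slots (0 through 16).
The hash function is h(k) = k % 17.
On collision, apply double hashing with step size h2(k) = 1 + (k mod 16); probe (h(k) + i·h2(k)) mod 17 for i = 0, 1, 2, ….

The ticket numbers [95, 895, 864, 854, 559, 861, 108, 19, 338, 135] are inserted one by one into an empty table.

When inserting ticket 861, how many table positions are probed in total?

95 hashes to 10; slot 10 is free -> place at 10.
895 hashes to 11; slot 11 is free -> place at 11.
864 hashes to 14; slot 14 is free -> place at 14.
854 hashes to 4; slot 4 is free -> place at 4.
559 hashes to 15; slot 15 is free -> place at 15.
861 hashes to 11, h2=14; 11 taken -> place at 8.
108 hashes to 6; slot 6 is free -> place at 6.
19 hashes to 2; slot 2 is free -> place at 2.
338 hashes to 15, h2=3; 15 taken -> place at 1.
135 hashes to 16; slot 16 is free -> place at 16.
Table: [—, 338, 19, —, 854, —, 108, —, 861, —, 95, 895, —, —, 864, 559, 135]

2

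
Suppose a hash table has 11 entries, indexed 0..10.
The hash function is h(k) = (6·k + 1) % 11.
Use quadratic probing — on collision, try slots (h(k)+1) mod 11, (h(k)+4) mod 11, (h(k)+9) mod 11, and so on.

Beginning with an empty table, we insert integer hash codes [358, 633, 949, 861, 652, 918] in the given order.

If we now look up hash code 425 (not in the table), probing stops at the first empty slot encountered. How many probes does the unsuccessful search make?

358: h=4 -> slot 4
633: h=4, probe 4,5 -> slot 5
949: h=8 -> slot 8
861: h=8, probe 8,9 -> slot 9
652: h=8, probe 8,9,1 -> slot 1
918: h=9, probe 9,10 -> slot 10
Table: [_, 652, _, _, 358, 633, _, _, 949, 861, 918]
Lookup 425: h=10, probe 10,0 → slot 0 empty, not found.

2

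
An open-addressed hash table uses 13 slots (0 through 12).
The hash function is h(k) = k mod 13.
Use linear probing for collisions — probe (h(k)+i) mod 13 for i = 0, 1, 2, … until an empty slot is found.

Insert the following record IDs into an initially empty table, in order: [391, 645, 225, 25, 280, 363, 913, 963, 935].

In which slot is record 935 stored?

Insert 391: h=1, slot 1 empty => index 1.
Insert 645: h=8, slot 8 empty => index 8.
Insert 225: h=4, slot 4 empty => index 4.
Insert 25: h=12, slot 12 empty => index 12.
Insert 280: h=7, slot 7 empty => index 7.
Insert 363: h=12, slot 12 occupied => index 0.
Insert 913: h=3, slot 3 empty => index 3.
Insert 963: h=1, slot 1 occupied => index 2.
Insert 935: h=12, slots 12,0,1,2,3,4 occupied => index 5.
Table: [363, 391, 963, 913, 225, 935, -, 280, 645, -, -, -, 25]

5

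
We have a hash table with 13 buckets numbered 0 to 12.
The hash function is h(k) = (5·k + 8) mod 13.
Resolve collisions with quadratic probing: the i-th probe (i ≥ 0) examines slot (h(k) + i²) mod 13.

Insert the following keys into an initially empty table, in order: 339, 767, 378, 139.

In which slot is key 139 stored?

Insert 339: h=0, slot 0 empty → index 0.
Insert 767: h=8, slot 8 empty → index 8.
Insert 378: h=0, slot 0 occupied → index 1.
Insert 139: h=1, slot 1 occupied → index 2.
Table: [339, 378, 139, _, _, _, _, _, 767, _, _, _, _]

2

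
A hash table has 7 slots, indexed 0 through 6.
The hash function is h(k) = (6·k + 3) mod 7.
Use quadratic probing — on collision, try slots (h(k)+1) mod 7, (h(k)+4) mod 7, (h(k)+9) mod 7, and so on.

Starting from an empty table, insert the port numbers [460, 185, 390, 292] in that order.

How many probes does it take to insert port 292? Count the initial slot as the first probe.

460 hashes to 5; slot 5 is free → place at 5.
185 hashes to 0; slot 0 is free → place at 0.
390 hashes to 5; 5 taken → place at 6.
292 hashes to 5; 5,6 taken → place at 2.
Table: [185, ., 292, ., ., 460, 390]

3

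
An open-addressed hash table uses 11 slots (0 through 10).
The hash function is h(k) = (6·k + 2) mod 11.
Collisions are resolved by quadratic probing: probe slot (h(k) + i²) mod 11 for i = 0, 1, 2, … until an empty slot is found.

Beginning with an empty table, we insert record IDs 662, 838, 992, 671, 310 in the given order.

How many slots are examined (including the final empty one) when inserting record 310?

4

662: h=3 → slot 3
838: h=3, probe 3,4 → slot 4
992: h=3, probe 3,4,7 → slot 7
671: h=2 → slot 2
310: h=3, probe 3,4,7,1 → slot 1
Table: [_, 310, 671, 662, 838, _, _, 992, _, _, _]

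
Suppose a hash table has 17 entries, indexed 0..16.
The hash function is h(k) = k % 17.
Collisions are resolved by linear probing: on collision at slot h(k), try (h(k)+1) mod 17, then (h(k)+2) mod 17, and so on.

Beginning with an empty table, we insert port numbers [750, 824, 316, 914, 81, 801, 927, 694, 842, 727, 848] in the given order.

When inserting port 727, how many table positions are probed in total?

4

750 hashes to 2; slot 2 is free → place at 2.
824 hashes to 8; slot 8 is free → place at 8.
316 hashes to 10; slot 10 is free → place at 10.
914 hashes to 13; slot 13 is free → place at 13.
81 hashes to 13; 13 taken → place at 14.
801 hashes to 2; 2 taken → place at 3.
927 hashes to 9; slot 9 is free → place at 9.
694 hashes to 14; 14 taken → place at 15.
842 hashes to 9; 9,10 taken → place at 11.
727 hashes to 13; 13,14,15 taken → place at 16.
848 hashes to 15; 15,16 taken → place at 0.
Table: [848, _, 750, 801, _, _, _, _, 824, 927, 316, 842, _, 914, 81, 694, 727]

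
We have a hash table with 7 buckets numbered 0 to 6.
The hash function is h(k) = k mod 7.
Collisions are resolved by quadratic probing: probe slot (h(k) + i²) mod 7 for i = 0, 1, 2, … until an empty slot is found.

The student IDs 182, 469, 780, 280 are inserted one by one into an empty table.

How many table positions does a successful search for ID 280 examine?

182 hashes to 0; slot 0 is free -> place at 0.
469 hashes to 0; 0 taken -> place at 1.
780 hashes to 3; slot 3 is free -> place at 3.
280 hashes to 0; 0,1 taken -> place at 4.
Table: [182, 469, -, 780, 280, -, -]
Lookup 280: h=0, probe 0,1,4 → found at 4.

3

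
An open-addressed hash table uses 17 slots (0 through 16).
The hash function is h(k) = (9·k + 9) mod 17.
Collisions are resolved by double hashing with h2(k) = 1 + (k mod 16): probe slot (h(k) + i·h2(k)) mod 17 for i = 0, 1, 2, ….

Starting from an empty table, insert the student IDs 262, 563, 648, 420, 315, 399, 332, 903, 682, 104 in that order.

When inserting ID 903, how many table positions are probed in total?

3

Insert 262: h=4, slot 4 empty => index 4.
Insert 563: h=10, slot 10 empty => index 10.
Insert 648: h=10, h2=9, slot 10 occupied => index 2.
Insert 420: h=15, slot 15 empty => index 15.
Insert 315: h=5, slot 5 empty => index 5.
Insert 399: h=13, slot 13 empty => index 13.
Insert 332: h=5, h2=13, slot 5 occupied => index 1.
Insert 903: h=10, h2=8, slots 10,1 occupied => index 9.
Insert 682: h=10, h2=11, slots 10,4,15,9 occupied => index 3.
Insert 104: h=10, h2=9, slots 10,2 occupied => index 11.
Table: [., 332, 648, 682, 262, 315, ., ., ., 903, 563, 104, ., 399, ., 420, .]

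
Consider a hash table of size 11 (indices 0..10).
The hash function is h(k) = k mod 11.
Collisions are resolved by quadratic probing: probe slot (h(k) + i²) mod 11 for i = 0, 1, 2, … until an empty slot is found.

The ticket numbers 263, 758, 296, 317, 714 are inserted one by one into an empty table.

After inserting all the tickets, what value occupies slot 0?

263 hashes to 10; slot 10 is free → place at 10.
758 hashes to 10; 10 taken → place at 0.
296 hashes to 10; 10,0 taken → place at 3.
317 hashes to 9; slot 9 is free → place at 9.
714 hashes to 10; 10,0,3 taken → place at 8.
Table: [758, _, _, 296, _, _, _, _, 714, 317, 263]

758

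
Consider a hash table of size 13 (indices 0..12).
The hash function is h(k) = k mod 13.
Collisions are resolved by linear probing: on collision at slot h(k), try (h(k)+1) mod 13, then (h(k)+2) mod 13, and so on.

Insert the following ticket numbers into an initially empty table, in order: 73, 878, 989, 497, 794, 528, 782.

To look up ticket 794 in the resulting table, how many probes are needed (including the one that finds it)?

Insert 73: h=8, slot 8 empty → index 8.
Insert 878: h=7, slot 7 empty → index 7.
Insert 989: h=1, slot 1 empty → index 1.
Insert 497: h=3, slot 3 empty → index 3.
Insert 794: h=1, slot 1 occupied → index 2.
Insert 528: h=8, slot 8 occupied → index 9.
Insert 782: h=2, slots 2,3 occupied → index 4.
Table: [_, 989, 794, 497, 782, _, _, 878, 73, 528, _, _, _]
Lookup 794: h=1, probe 1,2 → found at 2.

2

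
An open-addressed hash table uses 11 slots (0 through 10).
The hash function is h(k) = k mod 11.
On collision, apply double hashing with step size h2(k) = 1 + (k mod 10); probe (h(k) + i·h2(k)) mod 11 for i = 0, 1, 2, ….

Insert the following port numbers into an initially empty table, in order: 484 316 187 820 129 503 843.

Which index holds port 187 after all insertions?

5

484 hashes to 0; slot 0 is free => place at 0.
316 hashes to 8; slot 8 is free => place at 8.
187 hashes to 0, h2=8; 0,8 taken => place at 5.
820 hashes to 6; slot 6 is free => place at 6.
129 hashes to 8, h2=10; 8 taken => place at 7.
503 hashes to 8, h2=4; 8 taken => place at 1.
843 hashes to 7, h2=4; 7,0 taken => place at 4.
Table: [484, 503, ∅, ∅, 843, 187, 820, 129, 316, ∅, ∅]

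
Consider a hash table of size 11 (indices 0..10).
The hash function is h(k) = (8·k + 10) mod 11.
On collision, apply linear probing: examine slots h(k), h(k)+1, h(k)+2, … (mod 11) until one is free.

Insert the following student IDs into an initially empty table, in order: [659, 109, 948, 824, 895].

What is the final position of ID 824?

659 hashes to 2; slot 2 is free => place at 2.
109 hashes to 2; 2 taken => place at 3.
948 hashes to 4; slot 4 is free => place at 4.
824 hashes to 2; 2,3,4 taken => place at 5.
895 hashes to 9; slot 9 is free => place at 9.
Table: [—, —, 659, 109, 948, 824, —, —, —, 895, —]

5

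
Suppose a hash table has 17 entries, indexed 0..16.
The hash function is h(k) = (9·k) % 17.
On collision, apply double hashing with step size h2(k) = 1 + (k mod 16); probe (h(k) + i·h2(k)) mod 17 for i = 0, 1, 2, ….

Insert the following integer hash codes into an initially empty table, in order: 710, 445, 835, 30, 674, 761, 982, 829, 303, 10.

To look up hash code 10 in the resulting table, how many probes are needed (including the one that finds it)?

710: h=15 → slot 15
445: h=10 → slot 10
835: h=1 → slot 1
30: h=15, h2=15, probe 15,13 → slot 13
674: h=14 → slot 14
761: h=15, h2=10, probe 15,8 → slot 8
982: h=15, h2=7, probe 15,5 → slot 5
829: h=15, h2=14, probe 15,12 → slot 12
303: h=7 → slot 7
10: h=5, h2=11, probe 5,16 → slot 16
Table: [_, 835, _, _, _, 982, _, 303, 761, _, 445, _, 829, 30, 674, 710, 10]
Lookup 10: h=5, h2=11, probe 5,16 → found at 16.

2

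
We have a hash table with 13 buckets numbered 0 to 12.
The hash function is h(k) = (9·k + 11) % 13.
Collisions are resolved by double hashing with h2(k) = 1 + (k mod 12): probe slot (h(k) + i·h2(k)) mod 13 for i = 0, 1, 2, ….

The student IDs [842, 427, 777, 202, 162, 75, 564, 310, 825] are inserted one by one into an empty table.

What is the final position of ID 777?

842 hashes to 10; slot 10 is free => place at 10.
427 hashes to 6; slot 6 is free => place at 6.
777 hashes to 10, h2=10; 10 taken => place at 7.
202 hashes to 9; slot 9 is free => place at 9.
162 hashes to 0; slot 0 is free => place at 0.
75 hashes to 10, h2=4; 10 taken => place at 1.
564 hashes to 4; slot 4 is free => place at 4.
310 hashes to 6, h2=11; 6,4 taken => place at 2.
825 hashes to 0, h2=10; 0,10,7,4,1 taken => place at 11.
Table: [162, 75, 310, -, 564, -, 427, 777, -, 202, 842, 825, -]

7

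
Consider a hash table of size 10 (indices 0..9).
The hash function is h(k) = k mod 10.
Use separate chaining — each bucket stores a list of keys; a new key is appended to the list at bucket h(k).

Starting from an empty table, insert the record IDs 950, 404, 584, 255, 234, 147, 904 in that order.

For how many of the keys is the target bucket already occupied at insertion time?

Insert 950: h=0, bucket 0 empty → new chain.
Insert 404: h=4, bucket 4 empty → new chain.
Insert 584: h=4, bucket 4 nonempty → append to chain.
Insert 255: h=5, bucket 5 empty → new chain.
Insert 234: h=4, bucket 4 nonempty → append to chain.
Insert 147: h=7, bucket 7 empty → new chain.
Insert 904: h=4, bucket 4 nonempty → append to chain.
Final buckets:
0: 950
1: ∅
2: ∅
3: ∅
4: 404 -> 584 -> 234 -> 904
5: 255
6: ∅
7: 147
8: ∅
9: ∅

3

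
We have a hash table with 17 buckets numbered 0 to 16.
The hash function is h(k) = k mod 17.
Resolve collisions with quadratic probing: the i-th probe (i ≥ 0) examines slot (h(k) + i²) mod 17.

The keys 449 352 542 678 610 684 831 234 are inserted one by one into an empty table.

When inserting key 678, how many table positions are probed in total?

2

449: h=7 -> slot 7
352: h=12 -> slot 12
542: h=15 -> slot 15
678: h=15, probe 15,16 -> slot 16
610: h=15, probe 15,16,2 -> slot 2
684: h=4 -> slot 4
831: h=15, probe 15,16,2,7,14 -> slot 14
234: h=13 -> slot 13
Table: [_, _, 610, _, 684, _, _, 449, _, _, _, _, 352, 234, 831, 542, 678]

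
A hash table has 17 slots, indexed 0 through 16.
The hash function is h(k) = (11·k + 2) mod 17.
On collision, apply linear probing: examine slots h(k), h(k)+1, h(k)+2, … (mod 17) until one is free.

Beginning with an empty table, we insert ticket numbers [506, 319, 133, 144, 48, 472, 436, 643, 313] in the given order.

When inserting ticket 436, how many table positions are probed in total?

3

506 hashes to 9; slot 9 is free => place at 9.
319 hashes to 9; 9 taken => place at 10.
133 hashes to 3; slot 3 is free => place at 3.
144 hashes to 5; slot 5 is free => place at 5.
48 hashes to 3; 3 taken => place at 4.
472 hashes to 9; 9,10 taken => place at 11.
436 hashes to 4; 4,5 taken => place at 6.
643 hashes to 3; 3,4,5,6 taken => place at 7.
313 hashes to 11; 11 taken => place at 12.
Table: [—, —, —, 133, 48, 144, 436, 643, —, 506, 319, 472, 313, —, —, —, —]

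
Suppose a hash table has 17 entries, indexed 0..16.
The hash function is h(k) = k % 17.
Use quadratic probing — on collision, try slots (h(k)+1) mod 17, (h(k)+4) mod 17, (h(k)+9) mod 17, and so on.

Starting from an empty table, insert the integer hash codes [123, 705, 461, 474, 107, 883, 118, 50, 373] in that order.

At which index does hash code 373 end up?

Insert 123: h=4, slot 4 empty => index 4.
Insert 705: h=8, slot 8 empty => index 8.
Insert 461: h=2, slot 2 empty => index 2.
Insert 474: h=15, slot 15 empty => index 15.
Insert 107: h=5, slot 5 empty => index 5.
Insert 883: h=16, slot 16 empty => index 16.
Insert 118: h=16, slot 16 occupied => index 0.
Insert 50: h=16, slots 16,0 occupied => index 3.
Insert 373: h=16, slots 16,0,3,8,15 occupied => index 7.
Table: [118, —, 461, 50, 123, 107, —, 373, 705, —, —, —, —, —, —, 474, 883]

7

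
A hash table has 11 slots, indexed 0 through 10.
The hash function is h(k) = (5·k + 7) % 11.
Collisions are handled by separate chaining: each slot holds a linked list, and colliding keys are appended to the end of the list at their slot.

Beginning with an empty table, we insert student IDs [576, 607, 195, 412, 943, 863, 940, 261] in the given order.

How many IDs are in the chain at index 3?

576 → bucket 5
607 → bucket 6
195 → bucket 3
412 → bucket 10
943 → bucket 3 (collision)
863 → bucket 10 (collision)
940 → bucket 10 (collision)
261 → bucket 3 (collision)
Final buckets:
0: _
1: _
2: _
3: 195 -> 943 -> 261
4: _
5: 576
6: 607
7: _
8: _
9: _
10: 412 -> 863 -> 940

3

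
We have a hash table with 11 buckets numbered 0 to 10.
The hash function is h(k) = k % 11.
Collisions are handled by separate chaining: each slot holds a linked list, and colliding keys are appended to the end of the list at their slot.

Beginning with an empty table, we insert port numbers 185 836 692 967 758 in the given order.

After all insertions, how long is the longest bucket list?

3

Insert 185: h=9, bucket 9 empty -> new chain.
Insert 836: h=0, bucket 0 empty -> new chain.
Insert 692: h=10, bucket 10 empty -> new chain.
Insert 967: h=10, bucket 10 nonempty -> append to chain.
Insert 758: h=10, bucket 10 nonempty -> append to chain.
Final buckets:
0: 836
1: -
2: -
3: -
4: -
5: -
6: -
7: -
8: -
9: 185
10: 692 -> 967 -> 758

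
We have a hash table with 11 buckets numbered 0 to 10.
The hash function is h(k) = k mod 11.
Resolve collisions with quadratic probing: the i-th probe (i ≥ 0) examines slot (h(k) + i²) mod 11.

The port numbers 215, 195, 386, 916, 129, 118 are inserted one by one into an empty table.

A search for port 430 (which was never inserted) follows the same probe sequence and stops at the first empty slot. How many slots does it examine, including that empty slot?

3

215: h=6 => slot 6
195: h=8 => slot 8
386: h=1 => slot 1
916: h=3 => slot 3
129: h=8, probe 8,9 => slot 9
118: h=8, probe 8,9,1,6,2 => slot 2
Table: [_, 386, 118, 916, _, _, 215, _, 195, 129, _]
Lookup 430: h=1, probe 1,2,5 → slot 5 empty, not found.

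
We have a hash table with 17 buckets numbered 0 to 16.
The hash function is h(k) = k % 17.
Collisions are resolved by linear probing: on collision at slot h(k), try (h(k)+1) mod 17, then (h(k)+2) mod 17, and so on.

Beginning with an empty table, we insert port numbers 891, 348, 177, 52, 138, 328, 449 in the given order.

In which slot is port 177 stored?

9

891: h=7 -> slot 7
348: h=8 -> slot 8
177: h=7, probe 7,8,9 -> slot 9
52: h=1 -> slot 1
138: h=2 -> slot 2
328: h=5 -> slot 5
449: h=7, probe 7,8,9,10 -> slot 10
Table: [-, 52, 138, -, -, 328, -, 891, 348, 177, 449, -, -, -, -, -, -]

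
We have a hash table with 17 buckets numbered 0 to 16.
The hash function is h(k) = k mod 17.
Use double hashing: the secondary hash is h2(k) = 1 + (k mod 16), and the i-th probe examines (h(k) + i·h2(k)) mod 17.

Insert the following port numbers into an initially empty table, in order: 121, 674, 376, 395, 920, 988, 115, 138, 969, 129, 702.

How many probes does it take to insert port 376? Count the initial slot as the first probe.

121: h=2 -> slot 2
674: h=11 -> slot 11
376: h=2, h2=9, probe 2,11,3 -> slot 3
395: h=4 -> slot 4
920: h=2, h2=9, probe 2,11,3,12 -> slot 12
988: h=2, h2=13, probe 2,15 -> slot 15
115: h=13 -> slot 13
138: h=2, h2=11, probe 2,13,7 -> slot 7
969: h=0 -> slot 0
129: h=10 -> slot 10
702: h=5 -> slot 5
Table: [969, _, 121, 376, 395, 702, _, 138, _, _, 129, 674, 920, 115, _, 988, _]

3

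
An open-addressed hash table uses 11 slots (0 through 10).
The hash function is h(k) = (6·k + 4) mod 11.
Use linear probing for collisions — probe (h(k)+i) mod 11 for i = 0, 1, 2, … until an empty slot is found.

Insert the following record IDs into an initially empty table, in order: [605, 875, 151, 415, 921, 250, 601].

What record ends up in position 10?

921

Insert 605: h=4, slot 4 empty -> index 4.
Insert 875: h=7, slot 7 empty -> index 7.
Insert 151: h=8, slot 8 empty -> index 8.
Insert 415: h=8, slot 8 occupied -> index 9.
Insert 921: h=8, slots 8,9 occupied -> index 10.
Insert 250: h=8, slots 8,9,10 occupied -> index 0.
Insert 601: h=2, slot 2 empty -> index 2.
Table: [250, —, 601, —, 605, —, —, 875, 151, 415, 921]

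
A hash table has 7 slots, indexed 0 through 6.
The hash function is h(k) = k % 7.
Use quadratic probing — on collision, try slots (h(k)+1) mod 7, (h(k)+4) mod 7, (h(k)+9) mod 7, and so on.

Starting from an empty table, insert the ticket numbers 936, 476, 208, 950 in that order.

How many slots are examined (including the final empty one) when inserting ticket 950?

3

Insert 936: h=5, slot 5 empty => index 5.
Insert 476: h=0, slot 0 empty => index 0.
Insert 208: h=5, slot 5 occupied => index 6.
Insert 950: h=5, slots 5,6 occupied => index 2.
Table: [476, ∅, 950, ∅, ∅, 936, 208]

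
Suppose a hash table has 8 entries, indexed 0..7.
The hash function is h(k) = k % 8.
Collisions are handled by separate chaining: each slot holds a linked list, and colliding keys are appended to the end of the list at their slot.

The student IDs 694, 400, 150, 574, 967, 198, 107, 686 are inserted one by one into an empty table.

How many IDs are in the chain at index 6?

5

694 -> bucket 6
400 -> bucket 0
150 -> bucket 6 (collision)
574 -> bucket 6 (collision)
967 -> bucket 7
198 -> bucket 6 (collision)
107 -> bucket 3
686 -> bucket 6 (collision)
Final buckets:
0: 400
1: .
2: .
3: 107
4: .
5: .
6: 694 -> 150 -> 574 -> 198 -> 686
7: 967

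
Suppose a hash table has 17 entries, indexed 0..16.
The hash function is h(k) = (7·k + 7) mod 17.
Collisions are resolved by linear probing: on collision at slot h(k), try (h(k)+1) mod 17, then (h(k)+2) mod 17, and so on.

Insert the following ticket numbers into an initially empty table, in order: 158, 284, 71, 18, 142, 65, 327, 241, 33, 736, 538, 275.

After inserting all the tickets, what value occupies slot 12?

241

158: h=8 -> slot 8
284: h=6 -> slot 6
71: h=11 -> slot 11
18: h=14 -> slot 14
142: h=15 -> slot 15
65: h=3 -> slot 3
327: h=1 -> slot 1
241: h=11, probe 11,12 -> slot 12
33: h=0 -> slot 0
736: h=8, probe 8,9 -> slot 9
538: h=16 -> slot 16
275: h=11, probe 11,12,13 -> slot 13
Table: [33, 327, -, 65, -, -, 284, -, 158, 736, -, 71, 241, 275, 18, 142, 538]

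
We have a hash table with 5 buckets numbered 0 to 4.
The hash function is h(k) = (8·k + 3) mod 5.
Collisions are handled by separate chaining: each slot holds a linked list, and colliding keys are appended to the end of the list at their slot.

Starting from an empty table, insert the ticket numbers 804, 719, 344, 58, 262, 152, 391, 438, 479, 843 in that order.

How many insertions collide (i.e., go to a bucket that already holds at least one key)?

Insert 804: h=0, bucket 0 empty → new chain.
Insert 719: h=0, bucket 0 nonempty → append to chain.
Insert 344: h=0, bucket 0 nonempty → append to chain.
Insert 58: h=2, bucket 2 empty → new chain.
Insert 262: h=4, bucket 4 empty → new chain.
Insert 152: h=4, bucket 4 nonempty → append to chain.
Insert 391: h=1, bucket 1 empty → new chain.
Insert 438: h=2, bucket 2 nonempty → append to chain.
Insert 479: h=0, bucket 0 nonempty → append to chain.
Insert 843: h=2, bucket 2 nonempty → append to chain.
Final buckets:
0: 804 -> 719 -> 344 -> 479
1: 391
2: 58 -> 438 -> 843
3: —
4: 262 -> 152

6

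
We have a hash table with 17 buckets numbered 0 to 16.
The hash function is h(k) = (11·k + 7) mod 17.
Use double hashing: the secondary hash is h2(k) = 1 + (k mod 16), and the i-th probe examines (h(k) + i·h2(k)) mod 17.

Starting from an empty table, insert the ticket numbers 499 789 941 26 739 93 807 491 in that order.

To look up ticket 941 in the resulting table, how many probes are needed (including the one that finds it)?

2

Insert 499: h=5, slot 5 empty => index 5.
Insert 789: h=16, slot 16 empty => index 16.
Insert 941: h=5, h2=14, slot 5 occupied => index 2.
Insert 26: h=4, slot 4 empty => index 4.
Insert 739: h=10, slot 10 empty => index 10.
Insert 93: h=10, h2=14, slot 10 occupied => index 7.
Insert 807: h=10, h2=8, slot 10 occupied => index 1.
Insert 491: h=2, h2=12, slot 2 occupied => index 14.
Table: [_, 807, 941, _, 26, 499, _, 93, _, _, 739, _, _, _, 491, _, 789]
Lookup 941: h=5, h2=14, probe 5,2 → found at 2.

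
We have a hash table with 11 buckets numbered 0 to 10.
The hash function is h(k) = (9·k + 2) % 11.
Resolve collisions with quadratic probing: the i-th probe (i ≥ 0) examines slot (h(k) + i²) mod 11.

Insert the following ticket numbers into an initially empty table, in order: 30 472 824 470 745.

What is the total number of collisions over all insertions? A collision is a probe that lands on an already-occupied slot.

30 hashes to 8; slot 8 is free => place at 8.
472 hashes to 4; slot 4 is free => place at 4.
824 hashes to 4; 4 taken => place at 5.
470 hashes to 8; 8 taken => place at 9.
745 hashes to 8; 8,9 taken => place at 1.
Table: [-, 745, -, -, 472, 824, -, -, 30, 470, -]

4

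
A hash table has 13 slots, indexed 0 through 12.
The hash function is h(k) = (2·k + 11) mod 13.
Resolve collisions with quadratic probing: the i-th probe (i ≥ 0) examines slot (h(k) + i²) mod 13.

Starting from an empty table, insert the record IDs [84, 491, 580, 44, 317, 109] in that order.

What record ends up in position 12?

109

84: h=10 → slot 10
491: h=5 → slot 5
580: h=1 → slot 1
44: h=8 → slot 8
317: h=8, probe 8,9 → slot 9
109: h=8, probe 8,9,12 → slot 12
Table: [_, 580, _, _, _, 491, _, _, 44, 317, 84, _, 109]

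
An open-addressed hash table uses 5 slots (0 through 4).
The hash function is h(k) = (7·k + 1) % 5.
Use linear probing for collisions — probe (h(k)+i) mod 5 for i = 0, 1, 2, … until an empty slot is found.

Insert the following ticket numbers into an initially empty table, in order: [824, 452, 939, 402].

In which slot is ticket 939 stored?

1

Insert 824: h=4, slot 4 empty -> index 4.
Insert 452: h=0, slot 0 empty -> index 0.
Insert 939: h=4, slots 4,0 occupied -> index 1.
Insert 402: h=0, slots 0,1 occupied -> index 2.
Table: [452, 939, 402, -, 824]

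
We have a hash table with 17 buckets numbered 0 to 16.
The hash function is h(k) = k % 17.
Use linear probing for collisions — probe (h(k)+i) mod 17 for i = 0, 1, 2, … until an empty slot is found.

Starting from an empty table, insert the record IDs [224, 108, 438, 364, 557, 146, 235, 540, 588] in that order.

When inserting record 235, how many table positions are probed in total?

224: h=3 => slot 3
108: h=6 => slot 6
438: h=13 => slot 13
364: h=7 => slot 7
557: h=13, probe 13,14 => slot 14
146: h=10 => slot 10
235: h=14, probe 14,15 => slot 15
540: h=13, probe 13,14,15,16 => slot 16
588: h=10, probe 10,11 => slot 11
Table: [., ., ., 224, ., ., 108, 364, ., ., 146, 588, ., 438, 557, 235, 540]

2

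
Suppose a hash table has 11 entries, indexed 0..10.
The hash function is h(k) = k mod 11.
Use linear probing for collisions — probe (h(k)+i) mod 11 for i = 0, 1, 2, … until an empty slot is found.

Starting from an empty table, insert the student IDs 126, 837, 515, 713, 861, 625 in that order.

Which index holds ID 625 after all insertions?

126 hashes to 5; slot 5 is free → place at 5.
837 hashes to 1; slot 1 is free → place at 1.
515 hashes to 9; slot 9 is free → place at 9.
713 hashes to 9; 9 taken → place at 10.
861 hashes to 3; slot 3 is free → place at 3.
625 hashes to 9; 9,10 taken → place at 0.
Table: [625, 837, —, 861, —, 126, —, —, —, 515, 713]

0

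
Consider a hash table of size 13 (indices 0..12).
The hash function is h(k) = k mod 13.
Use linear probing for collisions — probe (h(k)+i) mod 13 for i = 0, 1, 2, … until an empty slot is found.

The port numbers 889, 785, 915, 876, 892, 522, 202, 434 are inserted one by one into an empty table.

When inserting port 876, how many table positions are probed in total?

4

Insert 889: h=5, slot 5 empty => index 5.
Insert 785: h=5, slot 5 occupied => index 6.
Insert 915: h=5, slots 5,6 occupied => index 7.
Insert 876: h=5, slots 5,6,7 occupied => index 8.
Insert 892: h=8, slot 8 occupied => index 9.
Insert 522: h=2, slot 2 empty => index 2.
Insert 202: h=7, slots 7,8,9 occupied => index 10.
Insert 434: h=5, slots 5,6,7,8,9,10 occupied => index 11.
Table: [_, _, 522, _, _, 889, 785, 915, 876, 892, 202, 434, _]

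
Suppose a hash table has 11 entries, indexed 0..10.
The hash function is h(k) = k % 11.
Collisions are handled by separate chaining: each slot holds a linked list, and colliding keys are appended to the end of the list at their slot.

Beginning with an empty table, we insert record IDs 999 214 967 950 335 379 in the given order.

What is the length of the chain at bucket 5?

3

999 → bucket 9
214 → bucket 5
967 → bucket 10
950 → bucket 4
335 → bucket 5 (collision)
379 → bucket 5 (collision)
Final buckets:
0: -
1: -
2: -
3: -
4: 950
5: 214 -> 335 -> 379
6: -
7: -
8: -
9: 999
10: 967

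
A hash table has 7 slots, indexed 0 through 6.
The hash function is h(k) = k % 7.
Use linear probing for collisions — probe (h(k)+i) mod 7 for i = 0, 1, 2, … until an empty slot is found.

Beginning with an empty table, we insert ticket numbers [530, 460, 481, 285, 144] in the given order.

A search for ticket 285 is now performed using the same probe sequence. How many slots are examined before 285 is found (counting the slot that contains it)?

530 hashes to 5; slot 5 is free -> place at 5.
460 hashes to 5; 5 taken -> place at 6.
481 hashes to 5; 5,6 taken -> place at 0.
285 hashes to 5; 5,6,0 taken -> place at 1.
144 hashes to 4; slot 4 is free -> place at 4.
Table: [481, 285, _, _, 144, 530, 460]
Lookup 285: h=5, probe 5,6,0,1 → found at 1.

4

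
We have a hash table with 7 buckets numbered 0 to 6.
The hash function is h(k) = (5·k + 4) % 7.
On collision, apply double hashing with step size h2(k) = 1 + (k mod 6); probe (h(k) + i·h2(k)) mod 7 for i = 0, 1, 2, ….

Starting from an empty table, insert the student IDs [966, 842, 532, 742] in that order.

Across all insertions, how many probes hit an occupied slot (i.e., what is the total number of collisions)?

966: h=4 => slot 4
842: h=0 => slot 0
532: h=4, h2=5, probe 4,2 => slot 2
742: h=4, h2=5, probe 4,2,0,5 => slot 5
Table: [842, —, 532, —, 966, 742, —]

4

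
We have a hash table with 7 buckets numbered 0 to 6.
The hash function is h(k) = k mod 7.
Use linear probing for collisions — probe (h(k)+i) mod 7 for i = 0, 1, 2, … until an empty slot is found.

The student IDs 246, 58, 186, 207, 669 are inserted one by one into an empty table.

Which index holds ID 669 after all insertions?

6

Insert 246: h=1, slot 1 empty -> index 1.
Insert 58: h=2, slot 2 empty -> index 2.
Insert 186: h=4, slot 4 empty -> index 4.
Insert 207: h=4, slot 4 occupied -> index 5.
Insert 669: h=4, slots 4,5 occupied -> index 6.
Table: [—, 246, 58, —, 186, 207, 669]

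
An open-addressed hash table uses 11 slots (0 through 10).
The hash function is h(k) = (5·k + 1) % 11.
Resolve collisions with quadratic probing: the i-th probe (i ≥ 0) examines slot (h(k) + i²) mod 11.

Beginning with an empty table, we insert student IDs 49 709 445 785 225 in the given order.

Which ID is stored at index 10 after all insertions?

785

49 hashes to 4; slot 4 is free => place at 4.
709 hashes to 4; 4 taken => place at 5.
445 hashes to 4; 4,5 taken => place at 8.
785 hashes to 10; slot 10 is free => place at 10.
225 hashes to 4; 4,5,8 taken => place at 2.
Table: [_, _, 225, _, 49, 709, _, _, 445, _, 785]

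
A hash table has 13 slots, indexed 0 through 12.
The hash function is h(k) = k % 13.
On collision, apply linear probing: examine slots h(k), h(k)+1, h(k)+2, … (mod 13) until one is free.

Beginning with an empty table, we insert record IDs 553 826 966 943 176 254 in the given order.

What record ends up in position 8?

826

Insert 553: h=7, slot 7 empty → index 7.
Insert 826: h=7, slot 7 occupied → index 8.
Insert 966: h=4, slot 4 empty → index 4.
Insert 943: h=7, slots 7,8 occupied → index 9.
Insert 176: h=7, slots 7,8,9 occupied → index 10.
Insert 254: h=7, slots 7,8,9,10 occupied → index 11.
Table: [∅, ∅, ∅, ∅, 966, ∅, ∅, 553, 826, 943, 176, 254, ∅]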